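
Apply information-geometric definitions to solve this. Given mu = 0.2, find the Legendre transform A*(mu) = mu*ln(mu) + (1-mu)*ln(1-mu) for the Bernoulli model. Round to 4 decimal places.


Legendre transform for Bernoulli:
A*(mu) = mu*log(mu) + (1-mu)*log(1-mu).
mu = 0.2, 1-mu = 0.8.
mu*log(mu) = 0.2*log(0.2) = -0.321888.
(1-mu)*log(1-mu) = 0.8*log(0.8) = -0.178515.
A* = -0.321888 + -0.178515 = -0.5004

-0.5004


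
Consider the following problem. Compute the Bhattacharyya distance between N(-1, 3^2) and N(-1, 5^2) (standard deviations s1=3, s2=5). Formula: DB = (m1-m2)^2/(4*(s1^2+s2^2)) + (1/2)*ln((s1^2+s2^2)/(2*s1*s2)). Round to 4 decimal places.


Bhattacharyya distance between two Gaussians:
DB = (m1-m2)^2/(4*(s1^2+s2^2)) + (1/2)*ln((s1^2+s2^2)/(2*s1*s2)).
(m1-m2)^2 = (0)^2 = 0.
s1^2+s2^2 = 9 + 25 = 34.
term1 = 0/136 = 0.0.
term2 = 0.5*ln(34/30.0) = 0.062582.
DB = 0.0 + 0.062582 = 0.0626

0.0626


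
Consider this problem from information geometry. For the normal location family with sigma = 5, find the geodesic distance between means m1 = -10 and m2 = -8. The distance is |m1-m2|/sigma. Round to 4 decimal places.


On the fixed-variance normal subfamily, geodesic distance = |m1-m2|/sigma.
|-10 - -8| = 2.
sigma = 5.
d = 2/5 = 0.4000

0.4000


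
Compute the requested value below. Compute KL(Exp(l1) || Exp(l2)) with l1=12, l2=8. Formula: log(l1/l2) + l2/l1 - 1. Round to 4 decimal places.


KL divergence for exponential family:
KL = log(l1/l2) + l2/l1 - 1.
log(12/8) = 0.405465.
8/12 = 0.666667.
KL = 0.405465 + 0.666667 - 1 = 0.0721

0.0721


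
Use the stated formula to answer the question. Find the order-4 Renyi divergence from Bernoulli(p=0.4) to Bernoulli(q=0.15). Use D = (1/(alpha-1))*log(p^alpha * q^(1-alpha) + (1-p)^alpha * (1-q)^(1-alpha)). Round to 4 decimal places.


Renyi divergence of order alpha between Bernoulli distributions:
D = (1/(alpha-1))*log(p^alpha * q^(1-alpha) + (1-p)^alpha * (1-q)^(1-alpha)).
alpha = 4, p = 0.4, q = 0.15.
p^alpha * q^(1-alpha) = 0.4^4 * 0.15^-3 = 7.585185.
(1-p)^alpha * (1-q)^(1-alpha) = 0.6^4 * 0.85^-3 = 0.211032.
sum = 7.585185 + 0.211032 = 7.796217.
D = (1/3)*log(7.796217) = 0.6845

0.6845


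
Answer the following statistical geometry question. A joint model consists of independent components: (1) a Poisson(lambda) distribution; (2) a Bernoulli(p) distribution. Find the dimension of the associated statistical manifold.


The dimension of a statistical manifold equals the number of free
(independent) real parameters of the model. For a product of independent
blocks the parameter counts add.
- Poisson (lambda): 1.
- Bernoulli (p): 1.
Total = 1 + 1 = 2.
Dimension = 2

2


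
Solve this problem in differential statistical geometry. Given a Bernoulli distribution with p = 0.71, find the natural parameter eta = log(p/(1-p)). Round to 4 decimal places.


Natural parameter for Bernoulli: eta = log(p/(1-p)).
p = 0.71, 1-p = 0.29.
p/(1-p) = 2.448276.
eta = log(2.448276) = 0.8954

0.8954


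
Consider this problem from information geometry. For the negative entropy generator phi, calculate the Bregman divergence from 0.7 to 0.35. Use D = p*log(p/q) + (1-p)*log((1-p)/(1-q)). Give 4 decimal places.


Bregman divergence with negative entropy generator:
D = p*log(p/q) + (1-p)*log((1-p)/(1-q)).
p = 0.7, q = 0.35.
p*log(p/q) = 0.7*log(0.7/0.35) = 0.485203.
(1-p)*log((1-p)/(1-q)) = 0.3*log(0.3/0.65) = -0.231957.
D = 0.485203 + -0.231957 = 0.2532

0.2532


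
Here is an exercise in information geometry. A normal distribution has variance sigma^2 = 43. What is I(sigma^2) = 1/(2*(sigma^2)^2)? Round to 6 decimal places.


Fisher information for variance: I(sigma^2) = 1/(2*sigma^4).
sigma^2 = 43, so sigma^4 = 1849.
I = 1/(2*1849) = 1/3698 = 0.000270

0.000270


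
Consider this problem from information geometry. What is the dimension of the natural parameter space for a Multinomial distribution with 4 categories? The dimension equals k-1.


Exponential family dimension calculation:
For Multinomial with k=4 categories, dim = k-1 = 3.

3


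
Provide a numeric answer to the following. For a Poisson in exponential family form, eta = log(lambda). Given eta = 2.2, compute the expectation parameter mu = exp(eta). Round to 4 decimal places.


Expectation parameter for Poisson exponential family:
mu = exp(eta).
eta = 2.2.
mu = exp(2.2) = 9.0250

9.0250


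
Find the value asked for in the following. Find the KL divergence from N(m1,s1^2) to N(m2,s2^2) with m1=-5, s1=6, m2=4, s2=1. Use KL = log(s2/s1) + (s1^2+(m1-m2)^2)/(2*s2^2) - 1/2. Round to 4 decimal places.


KL divergence between normal distributions:
KL = log(s2/s1) + (s1^2 + (m1-m2)^2)/(2*s2^2) - 1/2.
log(1/6) = -1.791759.
(6^2 + (-5-4)^2)/(2*1^2) = (36 + 81)/2 = 58.5.
KL = -1.791759 + 58.5 - 0.5 = 56.2082

56.2082


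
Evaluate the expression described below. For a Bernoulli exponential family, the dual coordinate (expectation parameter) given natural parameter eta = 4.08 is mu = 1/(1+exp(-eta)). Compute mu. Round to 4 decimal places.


Dual coordinate (expectation parameter) for Bernoulli:
mu = 1/(1+exp(-eta)).
eta = 4.08.
exp(-eta) = exp(-4.08) = 0.016907.
mu = 1/(1+0.016907) = 0.9834

0.9834


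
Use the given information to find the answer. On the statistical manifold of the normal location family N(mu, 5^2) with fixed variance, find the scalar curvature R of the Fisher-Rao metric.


This family has a single free parameter, so its statistical manifold
is 1-dimensional. The Riemann curvature tensor of any 1-dimensional
Riemannian manifold vanishes identically, so R = 0.

0


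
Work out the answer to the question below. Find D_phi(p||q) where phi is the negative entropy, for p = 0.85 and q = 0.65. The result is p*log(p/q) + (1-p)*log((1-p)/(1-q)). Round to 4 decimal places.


Bregman divergence with negative entropy generator:
D = p*log(p/q) + (1-p)*log((1-p)/(1-q)).
p = 0.85, q = 0.65.
p*log(p/q) = 0.85*log(0.85/0.65) = 0.228024.
(1-p)*log((1-p)/(1-q)) = 0.15*log(0.15/0.35) = -0.127095.
D = 0.228024 + -0.127095 = 0.1009

0.1009


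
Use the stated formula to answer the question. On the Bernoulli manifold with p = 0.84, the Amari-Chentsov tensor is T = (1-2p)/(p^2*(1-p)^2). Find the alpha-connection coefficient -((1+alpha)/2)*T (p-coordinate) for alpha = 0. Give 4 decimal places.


Skewness (Amari-Chentsov) tensor: T = (1-2p)/(p^2*(1-p)^2).
p = 0.84, 1-2p = -0.68, p^2 = 0.7056, (1-p)^2 = 0.0256.
T = -0.68/(0.7056 * 0.0256) = -37.645266.
In the p-coordinate, Gamma^(alpha) = Gamma^(0) - (alpha/2)*T with Gamma^(0) = (1/2)*g'(p) = -T/2,
so Gamma^(alpha) = -((1+alpha)/2)*T.
alpha = 0, -(1+alpha)/2 = -0.5.
Gamma = -0.5 * -37.645266 = 18.8226

18.8226


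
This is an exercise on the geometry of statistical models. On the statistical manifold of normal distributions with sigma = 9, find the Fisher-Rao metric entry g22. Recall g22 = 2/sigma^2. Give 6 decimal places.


For the 2-parameter normal family, the Fisher metric has:
  g11 = 1/sigma^2, g22 = 2/sigma^2.
sigma = 9, sigma^2 = 81.
g22 = 0.024691

0.024691


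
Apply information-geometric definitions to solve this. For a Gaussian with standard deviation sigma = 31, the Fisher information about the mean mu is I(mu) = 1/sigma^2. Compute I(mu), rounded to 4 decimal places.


The Fisher information for the mean of a normal distribution is I(mu) = 1/sigma^2.
sigma = 31, so sigma^2 = 961.
I(mu) = 1/961 = 0.0010

0.0010


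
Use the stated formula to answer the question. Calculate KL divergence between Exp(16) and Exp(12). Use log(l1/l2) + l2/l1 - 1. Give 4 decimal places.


KL divergence for exponential family:
KL = log(l1/l2) + l2/l1 - 1.
log(16/12) = 0.287682.
12/16 = 0.75.
KL = 0.287682 + 0.75 - 1 = 0.0377

0.0377


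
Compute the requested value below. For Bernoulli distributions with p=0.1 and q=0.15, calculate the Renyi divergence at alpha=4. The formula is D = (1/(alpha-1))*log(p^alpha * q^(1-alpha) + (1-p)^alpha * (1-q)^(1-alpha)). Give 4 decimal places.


Renyi divergence of order alpha between Bernoulli distributions:
D = (1/(alpha-1))*log(p^alpha * q^(1-alpha) + (1-p)^alpha * (1-q)^(1-alpha)).
alpha = 4, p = 0.1, q = 0.15.
p^alpha * q^(1-alpha) = 0.1^4 * 0.15^-3 = 0.02963.
(1-p)^alpha * (1-q)^(1-alpha) = 0.9^4 * 0.85^-3 = 1.068349.
sum = 0.02963 + 1.068349 = 1.097979.
D = (1/3)*log(1.097979) = 0.0312

0.0312


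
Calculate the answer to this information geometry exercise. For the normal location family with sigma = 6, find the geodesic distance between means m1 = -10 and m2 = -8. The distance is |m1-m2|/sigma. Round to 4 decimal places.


On the fixed-variance normal subfamily, geodesic distance = |m1-m2|/sigma.
|-10 - -8| = 2.
sigma = 6.
d = 2/6 = 0.3333

0.3333


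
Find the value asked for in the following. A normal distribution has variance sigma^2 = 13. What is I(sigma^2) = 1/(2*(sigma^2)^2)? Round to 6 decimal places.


Fisher information for variance: I(sigma^2) = 1/(2*sigma^4).
sigma^2 = 13, so sigma^4 = 169.
I = 1/(2*169) = 1/338 = 0.002959

0.002959


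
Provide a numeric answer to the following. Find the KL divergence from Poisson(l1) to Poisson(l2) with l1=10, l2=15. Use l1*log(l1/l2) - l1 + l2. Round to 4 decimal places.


KL divergence for Poisson:
KL = l1*log(l1/l2) - l1 + l2.
l1 = 10, l2 = 15.
log(10/15) = -0.405465.
l1*log(l1/l2) = 10 * -0.405465 = -4.054651.
KL = -4.054651 - 10 + 15 = 0.9453

0.9453


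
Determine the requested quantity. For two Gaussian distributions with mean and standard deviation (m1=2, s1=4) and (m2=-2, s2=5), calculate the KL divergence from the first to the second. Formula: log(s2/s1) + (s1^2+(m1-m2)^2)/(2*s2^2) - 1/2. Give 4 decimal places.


KL divergence between normal distributions:
KL = log(s2/s1) + (s1^2 + (m1-m2)^2)/(2*s2^2) - 1/2.
log(5/4) = 0.223144.
(4^2 + (2--2)^2)/(2*5^2) = (16 + 16)/50 = 0.64.
KL = 0.223144 + 0.64 - 0.5 = 0.3631

0.3631


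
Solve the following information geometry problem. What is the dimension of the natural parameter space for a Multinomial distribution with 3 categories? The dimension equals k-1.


Exponential family dimension calculation:
For Multinomial with k=3 categories, dim = k-1 = 2.

2


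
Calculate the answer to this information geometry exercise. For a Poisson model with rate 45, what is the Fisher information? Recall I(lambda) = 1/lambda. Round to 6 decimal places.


Fisher information for Poisson: I(lambda) = 1/lambda.
lambda = 45.
I(lambda) = 1/45 = 0.022222

0.022222


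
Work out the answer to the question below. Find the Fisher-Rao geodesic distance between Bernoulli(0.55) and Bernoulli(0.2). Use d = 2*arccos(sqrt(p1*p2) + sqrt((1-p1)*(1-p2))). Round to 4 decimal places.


Geodesic distance on Bernoulli manifold:
d(p1,p2) = 2*arccos(sqrt(p1*p2) + sqrt((1-p1)*(1-p2))).
sqrt(p1*p2) = sqrt(0.55*0.2) = 0.331662.
sqrt((1-p1)*(1-p2)) = sqrt(0.45*0.8) = 0.6.
arg = 0.331662 + 0.6 = 0.931662.
d = 2*arccos(0.931662) = 0.7437

0.7437


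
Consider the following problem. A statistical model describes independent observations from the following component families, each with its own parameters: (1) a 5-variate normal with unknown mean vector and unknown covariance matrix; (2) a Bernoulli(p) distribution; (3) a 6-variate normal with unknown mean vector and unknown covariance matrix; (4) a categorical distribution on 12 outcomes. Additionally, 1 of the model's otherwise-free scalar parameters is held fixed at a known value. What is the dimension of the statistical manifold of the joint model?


The dimension of a statistical manifold equals the number of free
(independent) real parameters of the model. For a product of independent
blocks the parameter counts add.
- 5-variate normal: 5 (mean) + 5*6/2 = 15 (symmetric covariance) = 20.
- Bernoulli (p): 1.
- 6-variate normal: 6 (mean) + 6*7/2 = 21 (symmetric covariance) = 27.
- categorical on 12 outcomes (probabilities sum to 1): 12-1 = 11.
Total = 20 + 1 + 27 + 11 = 59.
1 parameter(s) fixed at known values: 59 - 1 = 58.
Dimension = 58

58


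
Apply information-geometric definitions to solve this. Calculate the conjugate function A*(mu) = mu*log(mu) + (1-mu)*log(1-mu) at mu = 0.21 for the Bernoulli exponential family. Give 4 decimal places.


Legendre transform for Bernoulli:
A*(mu) = mu*log(mu) + (1-mu)*log(1-mu).
mu = 0.21, 1-mu = 0.79.
mu*log(mu) = 0.21*log(0.21) = -0.327736.
(1-mu)*log(1-mu) = 0.79*log(0.79) = -0.186221.
A* = -0.327736 + -0.186221 = -0.5140

-0.5140


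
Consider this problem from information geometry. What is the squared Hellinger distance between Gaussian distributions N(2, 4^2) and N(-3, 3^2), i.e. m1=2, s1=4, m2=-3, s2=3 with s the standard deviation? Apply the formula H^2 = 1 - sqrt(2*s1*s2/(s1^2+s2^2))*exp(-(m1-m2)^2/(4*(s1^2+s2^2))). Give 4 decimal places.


Squared Hellinger distance for Gaussians:
H^2 = 1 - sqrt(2*s1*s2/(s1^2+s2^2)) * exp(-(m1-m2)^2/(4*(s1^2+s2^2))).
s1^2 = 16, s2^2 = 9, s1^2+s2^2 = 25.
sqrt(2*4*3/(25)) = 0.979796.
(m1-m2)^2 = (5)^2 = 25.
exp(-25/(4*25)) = exp(-0.25) = 0.778801.
H^2 = 1 - 0.979796*0.778801 = 0.2369

0.2369


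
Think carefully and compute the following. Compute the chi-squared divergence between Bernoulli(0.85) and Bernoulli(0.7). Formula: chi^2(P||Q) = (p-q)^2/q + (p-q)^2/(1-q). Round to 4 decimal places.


Chi-squared divergence between Bernoulli distributions:
chi^2 = (p-q)^2/q + (p-q)^2/(1-q).
p = 0.85, q = 0.7, p-q = 0.15.
(p-q)^2 = 0.0225.
term1 = 0.0225/0.7 = 0.032143.
term2 = 0.0225/0.3 = 0.075.
chi^2 = 0.032143 + 0.075 = 0.1071

0.1071


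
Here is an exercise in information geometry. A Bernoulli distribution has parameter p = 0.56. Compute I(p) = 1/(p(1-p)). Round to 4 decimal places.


For Bernoulli(p), Fisher information is I(p) = 1/(p*(1-p)).
p = 0.56, 1-p = 0.44.
p*(1-p) = 0.2464.
I(p) = 1/0.2464 = 4.0584

4.0584


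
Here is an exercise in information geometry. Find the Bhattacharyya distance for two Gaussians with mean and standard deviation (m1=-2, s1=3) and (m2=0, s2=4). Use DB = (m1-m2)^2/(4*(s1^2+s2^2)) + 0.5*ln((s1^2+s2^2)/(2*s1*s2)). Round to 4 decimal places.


Bhattacharyya distance between two Gaussians:
DB = (m1-m2)^2/(4*(s1^2+s2^2)) + (1/2)*ln((s1^2+s2^2)/(2*s1*s2)).
(m1-m2)^2 = (-2)^2 = 4.
s1^2+s2^2 = 9 + 16 = 25.
term1 = 4/100 = 0.04.
term2 = 0.5*ln(25/24.0) = 0.020411.
DB = 0.04 + 0.020411 = 0.0604

0.0604


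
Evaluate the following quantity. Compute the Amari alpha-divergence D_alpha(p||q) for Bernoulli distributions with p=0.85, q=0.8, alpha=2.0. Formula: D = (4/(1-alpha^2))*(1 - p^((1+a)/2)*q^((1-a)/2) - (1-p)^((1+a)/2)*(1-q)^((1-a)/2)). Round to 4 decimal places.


Amari alpha-divergence:
D = (4/(1-alpha^2))*(1 - p^((1+a)/2)*q^((1-a)/2) - (1-p)^((1+a)/2)*(1-q)^((1-a)/2)).
alpha = 2.0, p = 0.85, q = 0.8.
e1 = (1+alpha)/2 = 1.5, e2 = (1-alpha)/2 = -0.5.
t1 = p^e1 * q^e2 = 0.85^1.5 * 0.8^-0.5 = 0.87616.
t2 = (1-p)^e1 * (1-q)^e2 = 0.15^1.5 * 0.2^-0.5 = 0.129904.
4/(1-alpha^2) = -1.333333.
D = -1.333333*(1 - 0.87616 - 0.129904) = 0.0081

0.0081


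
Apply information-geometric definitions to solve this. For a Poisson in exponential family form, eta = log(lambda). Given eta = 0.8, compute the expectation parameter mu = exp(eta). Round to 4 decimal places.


Expectation parameter for Poisson exponential family:
mu = exp(eta).
eta = 0.8.
mu = exp(0.8) = 2.2255

2.2255


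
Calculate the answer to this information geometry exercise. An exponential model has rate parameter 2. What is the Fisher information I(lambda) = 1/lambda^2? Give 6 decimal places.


Fisher information for exponential: I(lambda) = 1/lambda^2.
lambda = 2, lambda^2 = 4.
I = 1/4 = 0.250000

0.250000


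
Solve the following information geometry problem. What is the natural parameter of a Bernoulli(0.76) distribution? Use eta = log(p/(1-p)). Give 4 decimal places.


Natural parameter for Bernoulli: eta = log(p/(1-p)).
p = 0.76, 1-p = 0.24.
p/(1-p) = 3.166667.
eta = log(3.166667) = 1.1527

1.1527


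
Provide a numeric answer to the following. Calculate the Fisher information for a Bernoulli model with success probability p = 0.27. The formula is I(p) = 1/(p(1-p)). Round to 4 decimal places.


For Bernoulli(p), Fisher information is I(p) = 1/(p*(1-p)).
p = 0.27, 1-p = 0.73.
p*(1-p) = 0.1971.
I(p) = 1/0.1971 = 5.0736

5.0736


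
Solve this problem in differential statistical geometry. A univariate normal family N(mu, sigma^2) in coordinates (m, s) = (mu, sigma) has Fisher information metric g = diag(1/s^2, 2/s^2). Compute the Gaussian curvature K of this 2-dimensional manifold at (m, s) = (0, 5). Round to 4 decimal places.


The metric has the form g = (A dm^2 + B ds^2)/s^2 with A = 1, B = 2.
Substitute u = sqrt(A/B)*m: g = B*(du^2 + ds^2)/s^2, i.e. B times the
Poincare upper half-plane metric, which has constant Gaussian curvature -1.
Scaling a 2D metric by a constant c divides the Gaussian curvature by c,
so K = -1/B = -1/(2) = -0.5000 everywhere (the point (m, s) = (0, 5) is irrelevant:
the curvature is constant).
The requested Gaussian curvature is K = -0.5000.

-0.5000


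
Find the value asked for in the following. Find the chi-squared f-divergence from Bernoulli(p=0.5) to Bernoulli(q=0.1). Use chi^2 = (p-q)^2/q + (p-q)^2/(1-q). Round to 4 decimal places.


Chi-squared divergence between Bernoulli distributions:
chi^2 = (p-q)^2/q + (p-q)^2/(1-q).
p = 0.5, q = 0.1, p-q = 0.4.
(p-q)^2 = 0.16.
term1 = 0.16/0.1 = 1.6.
term2 = 0.16/0.9 = 0.177778.
chi^2 = 1.6 + 0.177778 = 1.7778

1.7778


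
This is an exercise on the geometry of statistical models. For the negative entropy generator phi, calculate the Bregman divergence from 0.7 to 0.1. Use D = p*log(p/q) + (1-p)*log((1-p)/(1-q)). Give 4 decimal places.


Bregman divergence with negative entropy generator:
D = p*log(p/q) + (1-p)*log((1-p)/(1-q)).
p = 0.7, q = 0.1.
p*log(p/q) = 0.7*log(0.7/0.1) = 1.362137.
(1-p)*log((1-p)/(1-q)) = 0.3*log(0.3/0.9) = -0.329584.
D = 1.362137 + -0.329584 = 1.0326

1.0326


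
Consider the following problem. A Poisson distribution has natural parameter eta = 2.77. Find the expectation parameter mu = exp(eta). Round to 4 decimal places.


Expectation parameter for Poisson exponential family:
mu = exp(eta).
eta = 2.77.
mu = exp(2.77) = 15.9586

15.9586


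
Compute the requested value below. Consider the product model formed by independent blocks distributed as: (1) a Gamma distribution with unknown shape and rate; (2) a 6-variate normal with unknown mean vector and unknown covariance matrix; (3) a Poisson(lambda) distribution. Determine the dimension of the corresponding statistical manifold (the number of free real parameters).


The dimension of a statistical manifold equals the number of free
(independent) real parameters of the model. For a product of independent
blocks the parameter counts add.
- Gamma (shape, rate): 2.
- 6-variate normal: 6 (mean) + 6*7/2 = 21 (symmetric covariance) = 27.
- Poisson (lambda): 1.
Total = 2 + 27 + 1 = 30.
Dimension = 30

30


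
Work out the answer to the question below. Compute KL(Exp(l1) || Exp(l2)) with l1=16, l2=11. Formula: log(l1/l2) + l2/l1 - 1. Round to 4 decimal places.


KL divergence for exponential family:
KL = log(l1/l2) + l2/l1 - 1.
log(16/11) = 0.374693.
11/16 = 0.6875.
KL = 0.374693 + 0.6875 - 1 = 0.0622

0.0622


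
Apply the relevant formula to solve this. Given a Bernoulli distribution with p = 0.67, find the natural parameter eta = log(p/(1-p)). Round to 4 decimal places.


Natural parameter for Bernoulli: eta = log(p/(1-p)).
p = 0.67, 1-p = 0.33.
p/(1-p) = 2.030303.
eta = log(2.030303) = 0.7082

0.7082


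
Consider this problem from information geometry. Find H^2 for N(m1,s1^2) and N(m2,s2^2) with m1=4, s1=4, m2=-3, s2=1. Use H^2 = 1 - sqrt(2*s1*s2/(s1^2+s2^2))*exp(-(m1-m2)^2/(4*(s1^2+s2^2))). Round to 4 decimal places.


Squared Hellinger distance for Gaussians:
H^2 = 1 - sqrt(2*s1*s2/(s1^2+s2^2)) * exp(-(m1-m2)^2/(4*(s1^2+s2^2))).
s1^2 = 16, s2^2 = 1, s1^2+s2^2 = 17.
sqrt(2*4*1/(17)) = 0.685994.
(m1-m2)^2 = (7)^2 = 49.
exp(-49/(4*17)) = exp(-0.720588) = 0.486466.
H^2 = 1 - 0.685994*0.486466 = 0.6663

0.6663


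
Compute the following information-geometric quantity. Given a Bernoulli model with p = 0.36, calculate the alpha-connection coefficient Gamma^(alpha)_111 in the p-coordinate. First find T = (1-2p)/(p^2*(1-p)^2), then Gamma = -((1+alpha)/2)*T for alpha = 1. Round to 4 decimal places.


Skewness (Amari-Chentsov) tensor: T = (1-2p)/(p^2*(1-p)^2).
p = 0.36, 1-2p = 0.28, p^2 = 0.1296, (1-p)^2 = 0.4096.
T = 0.28/(0.1296 * 0.4096) = 5.274643.
In the p-coordinate, Gamma^(alpha) = Gamma^(0) - (alpha/2)*T with Gamma^(0) = (1/2)*g'(p) = -T/2,
so Gamma^(alpha) = -((1+alpha)/2)*T.
alpha = 1, -(1+alpha)/2 = -1.0.
Gamma = -1.0 * 5.274643 = -5.2746

-5.2746


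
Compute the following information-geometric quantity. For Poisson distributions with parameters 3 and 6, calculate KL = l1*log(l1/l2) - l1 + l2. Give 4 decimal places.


KL divergence for Poisson:
KL = l1*log(l1/l2) - l1 + l2.
l1 = 3, l2 = 6.
log(3/6) = -0.693147.
l1*log(l1/l2) = 3 * -0.693147 = -2.079442.
KL = -2.079442 - 3 + 6 = 0.9206

0.9206


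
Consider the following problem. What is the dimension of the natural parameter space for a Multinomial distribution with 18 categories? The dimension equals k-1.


Exponential family dimension calculation:
For Multinomial with k=18 categories, dim = k-1 = 17.

17


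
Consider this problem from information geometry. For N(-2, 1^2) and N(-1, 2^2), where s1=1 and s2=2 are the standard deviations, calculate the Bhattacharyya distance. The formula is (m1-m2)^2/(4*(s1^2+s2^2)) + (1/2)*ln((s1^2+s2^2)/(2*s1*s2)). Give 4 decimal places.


Bhattacharyya distance between two Gaussians:
DB = (m1-m2)^2/(4*(s1^2+s2^2)) + (1/2)*ln((s1^2+s2^2)/(2*s1*s2)).
(m1-m2)^2 = (-1)^2 = 1.
s1^2+s2^2 = 1 + 4 = 5.
term1 = 1/20 = 0.05.
term2 = 0.5*ln(5/4.0) = 0.111572.
DB = 0.05 + 0.111572 = 0.1616

0.1616


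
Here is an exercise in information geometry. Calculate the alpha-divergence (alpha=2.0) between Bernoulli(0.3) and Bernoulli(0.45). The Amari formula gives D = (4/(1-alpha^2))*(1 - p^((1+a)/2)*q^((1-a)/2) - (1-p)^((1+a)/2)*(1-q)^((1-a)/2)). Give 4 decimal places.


Amari alpha-divergence:
D = (4/(1-alpha^2))*(1 - p^((1+a)/2)*q^((1-a)/2) - (1-p)^((1+a)/2)*(1-q)^((1-a)/2)).
alpha = 2.0, p = 0.3, q = 0.45.
e1 = (1+alpha)/2 = 1.5, e2 = (1-alpha)/2 = -0.5.
t1 = p^e1 * q^e2 = 0.3^1.5 * 0.45^-0.5 = 0.244949.
t2 = (1-p)^e1 * (1-q)^e2 = 0.7^1.5 * 0.55^-0.5 = 0.789707.
4/(1-alpha^2) = -1.333333.
D = -1.333333*(1 - 0.244949 - 0.789707) = 0.0462

0.0462


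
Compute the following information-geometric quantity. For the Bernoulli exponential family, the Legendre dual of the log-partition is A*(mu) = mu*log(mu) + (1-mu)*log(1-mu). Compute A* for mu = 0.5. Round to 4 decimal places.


Legendre transform for Bernoulli:
A*(mu) = mu*log(mu) + (1-mu)*log(1-mu).
mu = 0.5, 1-mu = 0.5.
mu*log(mu) = 0.5*log(0.5) = -0.346574.
(1-mu)*log(1-mu) = 0.5*log(0.5) = -0.346574.
A* = -0.346574 + -0.346574 = -0.6931

-0.6931


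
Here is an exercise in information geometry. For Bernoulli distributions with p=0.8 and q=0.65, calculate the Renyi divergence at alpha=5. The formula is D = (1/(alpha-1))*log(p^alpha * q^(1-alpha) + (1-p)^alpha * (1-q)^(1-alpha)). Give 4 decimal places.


Renyi divergence of order alpha between Bernoulli distributions:
D = (1/(alpha-1))*log(p^alpha * q^(1-alpha) + (1-p)^alpha * (1-q)^(1-alpha)).
alpha = 5, p = 0.8, q = 0.65.
p^alpha * q^(1-alpha) = 0.8^5 * 0.65^-4 = 1.835678.
(1-p)^alpha * (1-q)^(1-alpha) = 0.2^5 * 0.35^-4 = 0.021324.
sum = 1.835678 + 0.021324 = 1.857002.
D = (1/4)*log(1.857002) = 0.1547

0.1547


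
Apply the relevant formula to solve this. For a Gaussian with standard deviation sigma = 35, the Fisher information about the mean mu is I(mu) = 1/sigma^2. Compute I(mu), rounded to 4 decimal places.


The Fisher information for the mean of a normal distribution is I(mu) = 1/sigma^2.
sigma = 35, so sigma^2 = 1225.
I(mu) = 1/1225 = 0.0008

0.0008


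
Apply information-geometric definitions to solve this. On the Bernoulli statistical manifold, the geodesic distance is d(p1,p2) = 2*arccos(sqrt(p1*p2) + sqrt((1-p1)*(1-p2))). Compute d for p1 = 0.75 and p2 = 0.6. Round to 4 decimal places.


Geodesic distance on Bernoulli manifold:
d(p1,p2) = 2*arccos(sqrt(p1*p2) + sqrt((1-p1)*(1-p2))).
sqrt(p1*p2) = sqrt(0.75*0.6) = 0.67082.
sqrt((1-p1)*(1-p2)) = sqrt(0.25*0.4) = 0.316228.
arg = 0.67082 + 0.316228 = 0.987048.
d = 2*arccos(0.987048) = 0.3222

0.3222


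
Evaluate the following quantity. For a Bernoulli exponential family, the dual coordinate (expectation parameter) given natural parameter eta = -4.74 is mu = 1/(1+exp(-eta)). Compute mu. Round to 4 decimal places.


Dual coordinate (expectation parameter) for Bernoulli:
mu = 1/(1+exp(-eta)).
eta = -4.74.
exp(-eta) = exp(4.74) = 114.434202.
mu = 1/(1+114.434202) = 0.0087

0.0087


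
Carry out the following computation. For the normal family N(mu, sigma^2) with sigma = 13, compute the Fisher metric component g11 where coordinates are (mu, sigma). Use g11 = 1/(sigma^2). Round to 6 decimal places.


For the 2-parameter normal family, the Fisher metric has:
  g11 = 1/sigma^2, g22 = 2/sigma^2.
sigma = 13, sigma^2 = 169.
g11 = 0.005917

0.005917


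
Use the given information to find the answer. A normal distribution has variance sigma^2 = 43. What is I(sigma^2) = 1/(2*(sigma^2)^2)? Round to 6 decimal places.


Fisher information for variance: I(sigma^2) = 1/(2*sigma^4).
sigma^2 = 43, so sigma^4 = 1849.
I = 1/(2*1849) = 1/3698 = 0.000270

0.000270


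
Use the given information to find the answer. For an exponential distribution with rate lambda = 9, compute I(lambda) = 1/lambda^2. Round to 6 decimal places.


Fisher information for exponential: I(lambda) = 1/lambda^2.
lambda = 9, lambda^2 = 81.
I = 1/81 = 0.012346

0.012346


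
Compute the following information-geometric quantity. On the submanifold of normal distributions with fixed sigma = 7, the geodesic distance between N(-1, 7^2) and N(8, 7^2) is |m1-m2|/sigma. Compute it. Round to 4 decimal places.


On the fixed-variance normal subfamily, geodesic distance = |m1-m2|/sigma.
|-1 - 8| = 9.
sigma = 7.
d = 9/7 = 1.2857

1.2857


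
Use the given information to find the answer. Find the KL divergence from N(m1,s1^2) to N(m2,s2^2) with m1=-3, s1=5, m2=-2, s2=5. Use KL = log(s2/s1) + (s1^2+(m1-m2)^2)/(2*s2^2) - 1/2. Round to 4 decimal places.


KL divergence between normal distributions:
KL = log(s2/s1) + (s1^2 + (m1-m2)^2)/(2*s2^2) - 1/2.
log(5/5) = 0.0.
(5^2 + (-3--2)^2)/(2*5^2) = (25 + 1)/50 = 0.52.
KL = 0.0 + 0.52 - 0.5 = 0.0200

0.0200


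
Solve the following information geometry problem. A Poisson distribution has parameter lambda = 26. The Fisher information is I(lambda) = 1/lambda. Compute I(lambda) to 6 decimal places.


Fisher information for Poisson: I(lambda) = 1/lambda.
lambda = 26.
I(lambda) = 1/26 = 0.038462

0.038462


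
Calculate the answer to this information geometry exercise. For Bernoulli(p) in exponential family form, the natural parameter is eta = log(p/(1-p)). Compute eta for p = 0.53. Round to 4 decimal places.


Natural parameter for Bernoulli: eta = log(p/(1-p)).
p = 0.53, 1-p = 0.47.
p/(1-p) = 1.12766.
eta = log(1.12766) = 0.1201

0.1201


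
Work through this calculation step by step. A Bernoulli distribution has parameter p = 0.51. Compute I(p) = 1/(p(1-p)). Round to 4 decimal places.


For Bernoulli(p), Fisher information is I(p) = 1/(p*(1-p)).
p = 0.51, 1-p = 0.49.
p*(1-p) = 0.2499.
I(p) = 1/0.2499 = 4.0016

4.0016


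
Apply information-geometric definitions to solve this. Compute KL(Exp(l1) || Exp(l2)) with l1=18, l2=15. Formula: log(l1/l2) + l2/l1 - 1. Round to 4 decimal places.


KL divergence for exponential family:
KL = log(l1/l2) + l2/l1 - 1.
log(18/15) = 0.182322.
15/18 = 0.833333.
KL = 0.182322 + 0.833333 - 1 = 0.0157

0.0157


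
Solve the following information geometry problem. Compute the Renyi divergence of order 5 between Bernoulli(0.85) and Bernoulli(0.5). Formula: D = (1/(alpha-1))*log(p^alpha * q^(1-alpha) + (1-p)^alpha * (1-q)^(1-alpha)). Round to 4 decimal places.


Renyi divergence of order alpha between Bernoulli distributions:
D = (1/(alpha-1))*log(p^alpha * q^(1-alpha) + (1-p)^alpha * (1-q)^(1-alpha)).
alpha = 5, p = 0.85, q = 0.5.
p^alpha * q^(1-alpha) = 0.85^5 * 0.5^-4 = 7.099285.
(1-p)^alpha * (1-q)^(1-alpha) = 0.15^5 * 0.5^-4 = 0.001215.
sum = 7.099285 + 0.001215 = 7.1005.
D = (1/4)*log(7.1005) = 0.4900

0.4900


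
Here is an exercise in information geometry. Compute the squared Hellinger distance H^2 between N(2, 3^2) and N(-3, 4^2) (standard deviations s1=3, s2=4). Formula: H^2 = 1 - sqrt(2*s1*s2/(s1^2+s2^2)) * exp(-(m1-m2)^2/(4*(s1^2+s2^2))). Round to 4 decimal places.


Squared Hellinger distance for Gaussians:
H^2 = 1 - sqrt(2*s1*s2/(s1^2+s2^2)) * exp(-(m1-m2)^2/(4*(s1^2+s2^2))).
s1^2 = 9, s2^2 = 16, s1^2+s2^2 = 25.
sqrt(2*3*4/(25)) = 0.979796.
(m1-m2)^2 = (5)^2 = 25.
exp(-25/(4*25)) = exp(-0.25) = 0.778801.
H^2 = 1 - 0.979796*0.778801 = 0.2369

0.2369


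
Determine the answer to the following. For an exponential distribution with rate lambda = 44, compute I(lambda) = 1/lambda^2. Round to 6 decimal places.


Fisher information for exponential: I(lambda) = 1/lambda^2.
lambda = 44, lambda^2 = 1936.
I = 1/1936 = 0.000517

0.000517


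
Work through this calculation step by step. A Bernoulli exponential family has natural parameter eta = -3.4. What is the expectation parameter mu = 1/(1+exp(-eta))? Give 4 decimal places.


Dual coordinate (expectation parameter) for Bernoulli:
mu = 1/(1+exp(-eta)).
eta = -3.4.
exp(-eta) = exp(3.4) = 29.9641.
mu = 1/(1+29.9641) = 0.0323

0.0323


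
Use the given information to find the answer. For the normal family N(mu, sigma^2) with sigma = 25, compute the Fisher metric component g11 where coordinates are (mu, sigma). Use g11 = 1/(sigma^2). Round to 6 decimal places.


For the 2-parameter normal family, the Fisher metric has:
  g11 = 1/sigma^2, g22 = 2/sigma^2.
sigma = 25, sigma^2 = 625.
g11 = 0.001600

0.001600


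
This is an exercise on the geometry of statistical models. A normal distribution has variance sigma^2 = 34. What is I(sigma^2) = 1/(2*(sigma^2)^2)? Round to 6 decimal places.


Fisher information for variance: I(sigma^2) = 1/(2*sigma^4).
sigma^2 = 34, so sigma^4 = 1156.
I = 1/(2*1156) = 1/2312 = 0.000433

0.000433


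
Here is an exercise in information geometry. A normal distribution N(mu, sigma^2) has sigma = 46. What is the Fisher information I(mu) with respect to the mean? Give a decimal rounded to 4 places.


The Fisher information for the mean of a normal distribution is I(mu) = 1/sigma^2.
sigma = 46, so sigma^2 = 2116.
I(mu) = 1/2116 = 0.0005

0.0005


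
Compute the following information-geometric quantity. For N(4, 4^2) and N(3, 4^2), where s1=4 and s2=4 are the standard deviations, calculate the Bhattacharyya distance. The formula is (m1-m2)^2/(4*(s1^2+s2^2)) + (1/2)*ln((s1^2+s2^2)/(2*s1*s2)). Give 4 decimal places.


Bhattacharyya distance between two Gaussians:
DB = (m1-m2)^2/(4*(s1^2+s2^2)) + (1/2)*ln((s1^2+s2^2)/(2*s1*s2)).
(m1-m2)^2 = (1)^2 = 1.
s1^2+s2^2 = 16 + 16 = 32.
term1 = 1/128 = 0.007812.
term2 = 0.5*ln(32/32.0) = 0.0.
DB = 0.007812 + 0.0 = 0.0078

0.0078


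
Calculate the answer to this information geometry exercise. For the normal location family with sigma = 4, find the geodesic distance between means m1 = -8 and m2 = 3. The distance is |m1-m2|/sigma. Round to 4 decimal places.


On the fixed-variance normal subfamily, geodesic distance = |m1-m2|/sigma.
|-8 - 3| = 11.
sigma = 4.
d = 11/4 = 2.7500

2.7500


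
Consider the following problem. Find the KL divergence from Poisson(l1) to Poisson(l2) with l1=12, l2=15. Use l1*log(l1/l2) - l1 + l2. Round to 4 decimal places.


KL divergence for Poisson:
KL = l1*log(l1/l2) - l1 + l2.
l1 = 12, l2 = 15.
log(12/15) = -0.223144.
l1*log(l1/l2) = 12 * -0.223144 = -2.677723.
KL = -2.677723 - 12 + 15 = 0.3223

0.3223


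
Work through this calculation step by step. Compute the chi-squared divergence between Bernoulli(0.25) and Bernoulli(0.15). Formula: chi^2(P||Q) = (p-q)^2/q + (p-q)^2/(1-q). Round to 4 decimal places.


Chi-squared divergence between Bernoulli distributions:
chi^2 = (p-q)^2/q + (p-q)^2/(1-q).
p = 0.25, q = 0.15, p-q = 0.1.
(p-q)^2 = 0.01.
term1 = 0.01/0.15 = 0.066667.
term2 = 0.01/0.85 = 0.011765.
chi^2 = 0.066667 + 0.011765 = 0.0784

0.0784


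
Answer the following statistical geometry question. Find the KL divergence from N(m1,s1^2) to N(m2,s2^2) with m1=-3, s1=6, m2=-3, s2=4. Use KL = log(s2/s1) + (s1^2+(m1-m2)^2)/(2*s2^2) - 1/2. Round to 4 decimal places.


KL divergence between normal distributions:
KL = log(s2/s1) + (s1^2 + (m1-m2)^2)/(2*s2^2) - 1/2.
log(4/6) = -0.405465.
(6^2 + (-3--3)^2)/(2*4^2) = (36 + 0)/32 = 1.125.
KL = -0.405465 + 1.125 - 0.5 = 0.2195

0.2195


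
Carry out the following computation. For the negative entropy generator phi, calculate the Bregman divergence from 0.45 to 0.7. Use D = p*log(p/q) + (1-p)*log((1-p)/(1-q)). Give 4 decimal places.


Bregman divergence with negative entropy generator:
D = p*log(p/q) + (1-p)*log((1-p)/(1-q)).
p = 0.45, q = 0.7.
p*log(p/q) = 0.45*log(0.45/0.7) = -0.198825.
(1-p)*log((1-p)/(1-q)) = 0.55*log(0.55/0.3) = 0.333375.
D = -0.198825 + 0.333375 = 0.1345

0.1345


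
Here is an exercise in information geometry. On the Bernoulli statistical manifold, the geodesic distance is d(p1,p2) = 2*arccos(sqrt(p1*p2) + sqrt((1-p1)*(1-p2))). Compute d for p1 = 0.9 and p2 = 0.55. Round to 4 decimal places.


Geodesic distance on Bernoulli manifold:
d(p1,p2) = 2*arccos(sqrt(p1*p2) + sqrt((1-p1)*(1-p2))).
sqrt(p1*p2) = sqrt(0.9*0.55) = 0.703562.
sqrt((1-p1)*(1-p2)) = sqrt(0.1*0.45) = 0.212132.
arg = 0.703562 + 0.212132 = 0.915694.
d = 2*arccos(0.915694) = 0.8271

0.8271


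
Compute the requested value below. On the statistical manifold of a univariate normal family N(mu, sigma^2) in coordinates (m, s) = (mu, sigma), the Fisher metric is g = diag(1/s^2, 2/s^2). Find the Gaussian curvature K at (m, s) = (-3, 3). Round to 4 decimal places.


The metric has the form g = (A dm^2 + B ds^2)/s^2 with A = 1, B = 2.
Substitute u = sqrt(A/B)*m: g = B*(du^2 + ds^2)/s^2, i.e. B times the
Poincare upper half-plane metric, which has constant Gaussian curvature -1.
Scaling a 2D metric by a constant c divides the Gaussian curvature by c,
so K = -1/B = -1/(2) = -0.5000 everywhere (the point (m, s) = (-3, 3) is irrelevant:
the curvature is constant).
The requested Gaussian curvature is K = -0.5000.

-0.5000


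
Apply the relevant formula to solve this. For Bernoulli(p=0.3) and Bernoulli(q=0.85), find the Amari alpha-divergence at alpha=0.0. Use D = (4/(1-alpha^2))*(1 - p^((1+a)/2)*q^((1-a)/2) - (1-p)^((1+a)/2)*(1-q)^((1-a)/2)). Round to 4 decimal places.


Amari alpha-divergence:
D = (4/(1-alpha^2))*(1 - p^((1+a)/2)*q^((1-a)/2) - (1-p)^((1+a)/2)*(1-q)^((1-a)/2)).
alpha = 0.0, p = 0.3, q = 0.85.
e1 = (1+alpha)/2 = 0.5, e2 = (1-alpha)/2 = 0.5.
t1 = p^e1 * q^e2 = 0.3^0.5 * 0.85^0.5 = 0.504975.
t2 = (1-p)^e1 * (1-q)^e2 = 0.7^0.5 * 0.15^0.5 = 0.324037.
4/(1-alpha^2) = 4.0.
D = 4.0*(1 - 0.504975 - 0.324037) = 0.6840

0.6840


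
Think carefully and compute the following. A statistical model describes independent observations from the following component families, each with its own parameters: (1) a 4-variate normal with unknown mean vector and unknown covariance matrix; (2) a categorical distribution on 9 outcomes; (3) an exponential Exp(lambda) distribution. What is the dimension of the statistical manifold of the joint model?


The dimension of a statistical manifold equals the number of free
(independent) real parameters of the model. For a product of independent
blocks the parameter counts add.
- 4-variate normal: 4 (mean) + 4*5/2 = 10 (symmetric covariance) = 14.
- categorical on 9 outcomes (probabilities sum to 1): 9-1 = 8.
- exponential (lambda): 1.
Total = 14 + 8 + 1 = 23.
Dimension = 23

23


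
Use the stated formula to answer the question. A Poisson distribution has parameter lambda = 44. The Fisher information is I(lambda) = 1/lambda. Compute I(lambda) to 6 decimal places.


Fisher information for Poisson: I(lambda) = 1/lambda.
lambda = 44.
I(lambda) = 1/44 = 0.022727

0.022727


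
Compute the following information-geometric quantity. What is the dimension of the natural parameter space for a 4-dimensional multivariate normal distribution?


Exponential family dimension calculation:
For 4-dim MVN: mean has 4 params, covariance has 4*5/2 = 10 unique entries.
Total dim = 4 + 10 = 14.

14


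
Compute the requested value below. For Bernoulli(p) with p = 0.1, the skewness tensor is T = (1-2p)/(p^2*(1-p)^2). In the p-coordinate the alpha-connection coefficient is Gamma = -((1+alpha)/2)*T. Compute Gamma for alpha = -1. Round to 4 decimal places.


Skewness (Amari-Chentsov) tensor: T = (1-2p)/(p^2*(1-p)^2).
p = 0.1, 1-2p = 0.8, p^2 = 0.01, (1-p)^2 = 0.81.
T = 0.8/(0.01 * 0.81) = 98.765432.
In the p-coordinate, Gamma^(alpha) = Gamma^(0) - (alpha/2)*T with Gamma^(0) = (1/2)*g'(p) = -T/2,
so Gamma^(alpha) = -((1+alpha)/2)*T.
alpha = -1, -(1+alpha)/2 = 0.0.
Gamma = 0.0 * 98.765432 = 0.0000

0.0000


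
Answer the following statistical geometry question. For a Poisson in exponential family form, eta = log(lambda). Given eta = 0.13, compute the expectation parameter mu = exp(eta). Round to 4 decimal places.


Expectation parameter for Poisson exponential family:
mu = exp(eta).
eta = 0.13.
mu = exp(0.13) = 1.1388

1.1388


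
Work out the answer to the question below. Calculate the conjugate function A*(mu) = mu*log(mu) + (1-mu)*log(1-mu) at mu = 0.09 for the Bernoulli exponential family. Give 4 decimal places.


Legendre transform for Bernoulli:
A*(mu) = mu*log(mu) + (1-mu)*log(1-mu).
mu = 0.09, 1-mu = 0.91.
mu*log(mu) = 0.09*log(0.09) = -0.216715.
(1-mu)*log(1-mu) = 0.91*log(0.91) = -0.085823.
A* = -0.216715 + -0.085823 = -0.3025

-0.3025


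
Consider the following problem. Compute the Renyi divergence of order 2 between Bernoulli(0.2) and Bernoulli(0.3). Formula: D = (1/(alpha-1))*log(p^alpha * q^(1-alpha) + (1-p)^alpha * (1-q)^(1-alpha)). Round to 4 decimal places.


Renyi divergence of order alpha between Bernoulli distributions:
D = (1/(alpha-1))*log(p^alpha * q^(1-alpha) + (1-p)^alpha * (1-q)^(1-alpha)).
alpha = 2, p = 0.2, q = 0.3.
p^alpha * q^(1-alpha) = 0.2^2 * 0.3^-1 = 0.133333.
(1-p)^alpha * (1-q)^(1-alpha) = 0.8^2 * 0.7^-1 = 0.914286.
sum = 0.133333 + 0.914286 = 1.047619.
D = (1/1)*log(1.047619) = 0.0465

0.0465


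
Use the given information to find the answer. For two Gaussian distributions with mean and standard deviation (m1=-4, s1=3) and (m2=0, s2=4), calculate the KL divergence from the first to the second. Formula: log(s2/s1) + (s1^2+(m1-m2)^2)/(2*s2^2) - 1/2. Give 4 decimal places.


KL divergence between normal distributions:
KL = log(s2/s1) + (s1^2 + (m1-m2)^2)/(2*s2^2) - 1/2.
log(4/3) = 0.287682.
(3^2 + (-4-0)^2)/(2*4^2) = (9 + 16)/32 = 0.78125.
KL = 0.287682 + 0.78125 - 0.5 = 0.5689

0.5689


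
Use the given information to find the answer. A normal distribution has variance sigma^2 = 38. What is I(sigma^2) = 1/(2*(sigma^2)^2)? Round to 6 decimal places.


Fisher information for variance: I(sigma^2) = 1/(2*sigma^4).
sigma^2 = 38, so sigma^4 = 1444.
I = 1/(2*1444) = 1/2888 = 0.000346

0.000346


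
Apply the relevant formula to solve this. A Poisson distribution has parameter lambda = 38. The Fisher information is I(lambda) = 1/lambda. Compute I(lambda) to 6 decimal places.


Fisher information for Poisson: I(lambda) = 1/lambda.
lambda = 38.
I(lambda) = 1/38 = 0.026316

0.026316


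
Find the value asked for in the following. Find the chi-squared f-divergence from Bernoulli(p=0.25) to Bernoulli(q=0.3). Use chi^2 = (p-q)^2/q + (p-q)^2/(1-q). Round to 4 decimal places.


Chi-squared divergence between Bernoulli distributions:
chi^2 = (p-q)^2/q + (p-q)^2/(1-q).
p = 0.25, q = 0.3, p-q = -0.05.
(p-q)^2 = 0.0025.
term1 = 0.0025/0.3 = 0.008333.
term2 = 0.0025/0.7 = 0.003571.
chi^2 = 0.008333 + 0.003571 = 0.0119

0.0119
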